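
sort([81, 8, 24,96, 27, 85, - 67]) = [ - 67, 8,  24,27,81,85,96 ]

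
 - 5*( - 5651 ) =28255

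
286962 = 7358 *39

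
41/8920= 41/8920 = 0.00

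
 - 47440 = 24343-71783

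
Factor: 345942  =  2^1 * 3^2*19219^1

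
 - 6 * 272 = - 1632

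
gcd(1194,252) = 6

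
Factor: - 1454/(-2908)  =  1/2 = 2^(-1)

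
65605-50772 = 14833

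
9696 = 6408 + 3288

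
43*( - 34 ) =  - 1462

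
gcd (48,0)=48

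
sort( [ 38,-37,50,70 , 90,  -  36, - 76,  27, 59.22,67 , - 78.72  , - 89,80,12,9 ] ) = [ - 89, - 78.72,  -  76, - 37, - 36,9, 12, 27, 38,50,59.22, 67,70,80,90] 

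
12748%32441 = 12748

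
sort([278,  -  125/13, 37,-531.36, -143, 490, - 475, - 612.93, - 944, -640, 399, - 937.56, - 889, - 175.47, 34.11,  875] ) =[ - 944,  -  937.56, - 889, - 640, - 612.93 , - 531.36, -475, - 175.47,  -  143, - 125/13, 34.11,37 , 278 , 399,490,875]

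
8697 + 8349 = 17046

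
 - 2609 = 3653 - 6262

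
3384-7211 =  -3827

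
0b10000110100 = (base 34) VM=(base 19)2ic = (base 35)UQ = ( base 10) 1076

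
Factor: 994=2^1*7^1*71^1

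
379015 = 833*455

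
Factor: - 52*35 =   -  1820  =  - 2^2*  5^1 * 7^1*13^1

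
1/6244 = 1/6244 = 0.00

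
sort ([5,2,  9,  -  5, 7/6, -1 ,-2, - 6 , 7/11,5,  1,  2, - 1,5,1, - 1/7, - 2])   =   [ - 6,  -  5, - 2, - 2 , - 1, -1,- 1/7, 7/11 , 1,1,  7/6,2,2,  5, 5, 5,9 ] 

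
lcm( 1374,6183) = 12366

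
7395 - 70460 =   -  63065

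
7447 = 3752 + 3695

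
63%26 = 11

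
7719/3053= 2 + 1613/3053 =2.53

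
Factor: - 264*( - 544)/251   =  2^8*3^1*11^1 * 17^1*251^ ( - 1) = 143616/251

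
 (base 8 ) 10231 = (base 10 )4249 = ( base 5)113444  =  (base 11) 3213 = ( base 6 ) 31401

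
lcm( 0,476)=0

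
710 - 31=679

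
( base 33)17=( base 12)34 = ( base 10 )40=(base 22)1i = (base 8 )50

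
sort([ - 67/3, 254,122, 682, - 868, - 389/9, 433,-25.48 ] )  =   [-868, - 389/9, - 25.48, - 67/3, 122,  254, 433,682 ] 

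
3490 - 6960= - 3470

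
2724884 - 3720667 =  - 995783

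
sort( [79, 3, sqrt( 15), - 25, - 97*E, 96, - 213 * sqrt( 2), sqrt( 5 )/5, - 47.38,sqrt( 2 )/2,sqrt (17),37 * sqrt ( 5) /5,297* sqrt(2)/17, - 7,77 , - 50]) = [-213 * sqrt(2 ), - 97*E,- 50, - 47.38 , - 25, - 7,  sqrt( 5)/5,  sqrt( 2 )/2 , 3 , sqrt( 15 ),sqrt( 17 ),37 * sqrt( 5 )/5, 297* sqrt( 2) /17 , 77,79, 96]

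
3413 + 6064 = 9477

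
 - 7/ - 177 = 7/177 = 0.04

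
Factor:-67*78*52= -271752 = - 2^3*3^1*13^2*67^1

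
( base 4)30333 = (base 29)SJ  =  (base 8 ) 1477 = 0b1100111111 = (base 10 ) 831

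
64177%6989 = 1276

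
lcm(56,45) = 2520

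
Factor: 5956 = 2^2*1489^1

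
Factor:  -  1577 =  - 19^1*83^1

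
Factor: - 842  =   - 2^1*421^1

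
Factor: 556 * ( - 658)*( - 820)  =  2^5  *5^1 * 7^1*41^1 * 47^1*139^1  =  299995360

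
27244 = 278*98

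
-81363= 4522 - 85885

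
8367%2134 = 1965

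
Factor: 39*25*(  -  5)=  - 4875=-  3^1 * 5^3*13^1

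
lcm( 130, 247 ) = 2470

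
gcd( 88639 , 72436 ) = 1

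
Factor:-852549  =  - 3^1*19^1* 14957^1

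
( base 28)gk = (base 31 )f3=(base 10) 468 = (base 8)724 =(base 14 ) 256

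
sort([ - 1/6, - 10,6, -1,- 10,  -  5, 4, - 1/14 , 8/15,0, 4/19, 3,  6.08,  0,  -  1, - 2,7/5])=[ - 10,  -  10, - 5, - 2, -1,-1,-1/6, - 1/14,0,0 , 4/19,8/15,7/5,3, 4, 6, 6.08 ] 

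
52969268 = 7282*7274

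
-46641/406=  -6663/58 = - 114.88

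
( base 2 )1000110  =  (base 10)70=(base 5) 240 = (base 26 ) 2i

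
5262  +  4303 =9565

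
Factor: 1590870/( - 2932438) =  - 795435/1466219 = -3^1*5^1*19^1 * 479^(- 1) * 2791^1*3061^( - 1)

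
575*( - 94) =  - 54050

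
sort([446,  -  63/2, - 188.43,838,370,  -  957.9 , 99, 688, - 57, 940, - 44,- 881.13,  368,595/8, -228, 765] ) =[ - 957.9, - 881.13,-228,- 188.43, - 57, - 44,-63/2,  595/8, 99, 368,370,446, 688, 765, 838, 940] 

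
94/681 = 94/681 = 0.14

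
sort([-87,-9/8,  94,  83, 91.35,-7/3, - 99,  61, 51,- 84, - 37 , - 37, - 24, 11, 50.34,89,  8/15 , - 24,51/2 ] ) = [ - 99, - 87, - 84, - 37 , - 37, - 24, - 24, - 7/3, - 9/8, 8/15, 11,  51/2, 50.34,51,61,  83, 89, 91.35, 94 ] 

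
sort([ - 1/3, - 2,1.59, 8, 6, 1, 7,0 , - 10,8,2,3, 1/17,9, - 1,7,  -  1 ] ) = [ - 10, - 2, - 1, - 1, - 1/3,0,1/17, 1,1.59, 2,3,6, 7,7,8, 8, 9 ]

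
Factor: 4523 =4523^1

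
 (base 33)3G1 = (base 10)3796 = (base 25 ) 61L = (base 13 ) 1960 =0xed4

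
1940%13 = 3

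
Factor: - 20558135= - 5^1*13^1*359^1*881^1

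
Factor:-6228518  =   - 2^1*79^2*499^1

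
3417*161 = 550137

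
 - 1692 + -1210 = - 2902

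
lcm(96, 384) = 384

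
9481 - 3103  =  6378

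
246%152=94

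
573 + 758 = 1331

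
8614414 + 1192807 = 9807221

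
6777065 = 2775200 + 4001865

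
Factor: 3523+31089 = 34612  =  2^2 * 17^1*509^1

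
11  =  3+8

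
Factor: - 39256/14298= -19628/7149 = - 2^2*3^( -1)*7^1*701^1*2383^( - 1 )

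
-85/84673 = -1 +84588/84673 = - 0.00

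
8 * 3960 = 31680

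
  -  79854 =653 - 80507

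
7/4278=7/4278=0.00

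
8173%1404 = 1153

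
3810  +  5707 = 9517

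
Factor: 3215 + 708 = 3923^1 = 3923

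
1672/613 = 1672/613 = 2.73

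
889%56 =49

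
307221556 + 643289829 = 950511385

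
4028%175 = 3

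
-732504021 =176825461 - 909329482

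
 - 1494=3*( - 498)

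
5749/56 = 5749/56 =102.66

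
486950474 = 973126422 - 486175948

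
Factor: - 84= - 2^2 * 3^1*  7^1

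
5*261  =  1305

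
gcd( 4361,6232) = 1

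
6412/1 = 6412 = 6412.00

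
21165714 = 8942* 2367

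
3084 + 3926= 7010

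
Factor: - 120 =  - 2^3*3^1*5^1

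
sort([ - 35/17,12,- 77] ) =[ - 77, - 35/17, 12 ]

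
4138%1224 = 466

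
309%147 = 15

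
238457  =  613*389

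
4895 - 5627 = -732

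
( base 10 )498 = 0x1f2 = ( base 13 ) 2C4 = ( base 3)200110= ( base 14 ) 278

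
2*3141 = 6282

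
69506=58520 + 10986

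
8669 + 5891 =14560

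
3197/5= 639 + 2/5=639.40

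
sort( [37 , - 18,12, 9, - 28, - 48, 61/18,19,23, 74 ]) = [ - 48, - 28 , - 18, 61/18, 9,12 , 19,23, 37,74 ] 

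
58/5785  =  58/5785 = 0.01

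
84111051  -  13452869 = 70658182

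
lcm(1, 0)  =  0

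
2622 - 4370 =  - 1748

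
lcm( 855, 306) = 29070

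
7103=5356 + 1747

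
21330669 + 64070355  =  85401024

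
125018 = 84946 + 40072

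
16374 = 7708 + 8666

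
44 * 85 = 3740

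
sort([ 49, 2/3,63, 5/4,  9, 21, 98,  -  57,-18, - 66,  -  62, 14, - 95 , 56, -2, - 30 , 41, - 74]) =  [ - 95, - 74,  -  66,-62, - 57, - 30, - 18,-2 , 2/3, 5/4, 9, 14, 21, 41, 49, 56 , 63,98 ] 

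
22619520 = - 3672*( - 6160)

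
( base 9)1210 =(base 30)100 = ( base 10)900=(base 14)484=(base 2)1110000100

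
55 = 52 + 3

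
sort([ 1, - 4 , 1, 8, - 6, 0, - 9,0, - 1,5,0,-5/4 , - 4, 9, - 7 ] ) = [ - 9, - 7,  -  6, - 4, -4, - 5/4,-1, 0, 0, 0,1,1,5 , 8,9]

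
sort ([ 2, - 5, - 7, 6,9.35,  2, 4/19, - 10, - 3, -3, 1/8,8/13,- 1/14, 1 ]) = [  -  10, - 7, - 5, - 3, - 3, - 1/14 , 1/8,4/19,8/13,  1, 2, 2, 6, 9.35]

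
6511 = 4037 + 2474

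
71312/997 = 71 + 525/997 = 71.53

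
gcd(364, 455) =91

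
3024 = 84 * 36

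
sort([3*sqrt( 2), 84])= [ 3*sqrt( 2 ), 84]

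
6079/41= 6079/41 = 148.27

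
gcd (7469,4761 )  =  1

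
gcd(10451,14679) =7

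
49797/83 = 49797/83 = 599.96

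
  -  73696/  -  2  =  36848/1 =36848.00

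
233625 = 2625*89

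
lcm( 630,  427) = 38430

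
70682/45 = 1570 + 32/45 = 1570.71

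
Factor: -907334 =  - 2^1 * 453667^1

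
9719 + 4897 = 14616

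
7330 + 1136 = 8466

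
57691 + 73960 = 131651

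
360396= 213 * 1692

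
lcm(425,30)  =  2550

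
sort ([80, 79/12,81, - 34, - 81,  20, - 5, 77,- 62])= [ - 81,  -  62, - 34, - 5 , 79/12,  20,77, 80, 81 ]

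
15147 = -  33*(-459)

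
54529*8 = 436232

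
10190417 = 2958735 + 7231682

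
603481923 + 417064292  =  1020546215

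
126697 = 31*4087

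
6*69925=419550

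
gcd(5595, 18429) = 3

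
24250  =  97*250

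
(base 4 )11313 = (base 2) 101110111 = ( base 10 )375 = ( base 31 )C3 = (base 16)177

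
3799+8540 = 12339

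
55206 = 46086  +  9120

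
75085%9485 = 8690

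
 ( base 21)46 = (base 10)90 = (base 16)5a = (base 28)36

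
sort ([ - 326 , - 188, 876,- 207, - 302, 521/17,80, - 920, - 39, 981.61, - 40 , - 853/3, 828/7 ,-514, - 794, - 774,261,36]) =[- 920, - 794,-774,- 514,-326, - 302, - 853/3, - 207 ,-188,-40, - 39,521/17,36,80,828/7,261,876,981.61 ]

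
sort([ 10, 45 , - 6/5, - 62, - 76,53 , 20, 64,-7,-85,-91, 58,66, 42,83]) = [ -91, - 85, - 76,-62 , - 7, - 6/5,  10, 20, 42,45, 53, 58,64,66,  83 ] 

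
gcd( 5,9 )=1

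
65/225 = 13/45 = 0.29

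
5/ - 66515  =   - 1/13303 = -0.00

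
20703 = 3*6901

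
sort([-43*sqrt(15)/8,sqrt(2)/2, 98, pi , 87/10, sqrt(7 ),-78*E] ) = [ - 78*E, - 43*sqrt( 15) /8,  sqrt ( 2)/2, sqrt(7), pi,  87/10,98] 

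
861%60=21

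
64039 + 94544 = 158583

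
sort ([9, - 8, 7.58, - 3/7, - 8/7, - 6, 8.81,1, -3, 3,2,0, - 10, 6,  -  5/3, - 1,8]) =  [  -  10, - 8, - 6, - 3, - 5/3 ,  -  8/7, - 1, - 3/7, 0, 1,2 , 3, 6,7.58, 8,  8.81, 9 ]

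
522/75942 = 29/4219 =0.01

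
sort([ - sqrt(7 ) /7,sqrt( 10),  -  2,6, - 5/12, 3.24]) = [ -2, - 5/12, - sqrt(7)/7,sqrt (10),  3.24, 6]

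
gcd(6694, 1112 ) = 2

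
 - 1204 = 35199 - 36403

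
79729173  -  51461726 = 28267447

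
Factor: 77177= 71^1*1087^1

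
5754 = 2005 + 3749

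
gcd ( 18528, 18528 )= 18528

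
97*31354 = 3041338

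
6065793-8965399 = -2899606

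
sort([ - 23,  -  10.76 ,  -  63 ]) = [  -  63,  -  23, - 10.76]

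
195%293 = 195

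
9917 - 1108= 8809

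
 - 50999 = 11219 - 62218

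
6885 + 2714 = 9599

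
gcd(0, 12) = 12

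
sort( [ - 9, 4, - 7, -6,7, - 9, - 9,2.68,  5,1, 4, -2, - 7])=[ - 9, - 9, - 9, - 7,  -  7, - 6, - 2, 1,2.68, 4, 4,5, 7 ]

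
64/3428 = 16/857 = 0.02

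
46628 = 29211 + 17417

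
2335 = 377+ 1958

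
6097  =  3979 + 2118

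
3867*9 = 34803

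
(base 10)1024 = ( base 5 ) 13044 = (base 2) 10000000000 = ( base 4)100000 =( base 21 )26g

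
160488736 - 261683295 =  - 101194559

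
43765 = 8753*5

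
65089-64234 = 855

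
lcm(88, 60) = 1320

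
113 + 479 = 592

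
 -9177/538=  - 18 + 507/538 = -17.06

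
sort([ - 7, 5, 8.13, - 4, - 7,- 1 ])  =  [ - 7, - 7, -4 , - 1,5,8.13]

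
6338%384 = 194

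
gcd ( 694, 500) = 2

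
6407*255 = 1633785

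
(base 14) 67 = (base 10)91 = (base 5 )331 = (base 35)2l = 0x5B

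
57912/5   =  57912/5 = 11582.40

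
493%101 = 89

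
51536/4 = 12884= 12884.00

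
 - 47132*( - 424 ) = 19983968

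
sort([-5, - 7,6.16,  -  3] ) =[ - 7, - 5, - 3,6.16 ] 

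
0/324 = 0 = 0.00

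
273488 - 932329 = -658841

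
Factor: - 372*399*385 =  - 57144780= -2^2*3^2*5^1*7^2*11^1*19^1*31^1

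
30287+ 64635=94922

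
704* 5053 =3557312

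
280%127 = 26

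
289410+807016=1096426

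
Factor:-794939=-179^1*4441^1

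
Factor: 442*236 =2^3*13^1*17^1*59^1 = 104312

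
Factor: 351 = 3^3*13^1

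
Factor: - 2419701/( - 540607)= 3^1*19^ ( - 1) *37^( - 1)*47^1 * 131^2*769^(-1 ) 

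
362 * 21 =7602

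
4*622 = 2488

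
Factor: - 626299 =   -  37^1*16927^1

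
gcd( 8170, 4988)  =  86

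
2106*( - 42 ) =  - 88452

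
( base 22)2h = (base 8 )75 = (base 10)61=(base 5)221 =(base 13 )49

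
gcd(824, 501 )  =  1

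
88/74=44/37  =  1.19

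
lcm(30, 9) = 90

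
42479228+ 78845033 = 121324261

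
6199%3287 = 2912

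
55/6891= 55/6891  =  0.01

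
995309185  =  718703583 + 276605602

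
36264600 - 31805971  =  4458629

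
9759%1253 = 988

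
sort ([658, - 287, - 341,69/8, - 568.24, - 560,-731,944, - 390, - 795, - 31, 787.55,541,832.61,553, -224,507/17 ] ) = [ - 795, - 731, - 568.24, - 560, - 390, - 341,-287, - 224, - 31,69/8,507/17,541, 553,  658,787.55,832.61,944]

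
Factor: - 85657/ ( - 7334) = 2^(-1)*11^1*13^1 *19^ ( - 1 )*193^(  -  1 )*599^1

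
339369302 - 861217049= - 521847747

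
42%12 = 6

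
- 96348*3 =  - 289044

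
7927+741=8668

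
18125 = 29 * 625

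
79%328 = 79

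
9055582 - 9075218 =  - 19636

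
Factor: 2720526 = 2^1 * 3^1* 453421^1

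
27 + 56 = 83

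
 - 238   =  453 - 691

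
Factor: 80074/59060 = 40037/29530 =2^( - 1 )*5^(  -  1 )*2953^ ( - 1 ) *40037^1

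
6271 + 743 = 7014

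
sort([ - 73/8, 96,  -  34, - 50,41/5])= [ - 50, - 34, - 73/8, 41/5,96]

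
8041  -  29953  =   - 21912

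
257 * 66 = 16962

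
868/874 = 434/437=0.99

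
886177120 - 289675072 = 596502048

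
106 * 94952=10064912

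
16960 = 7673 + 9287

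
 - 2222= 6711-8933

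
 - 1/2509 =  - 1+2508/2509 = - 0.00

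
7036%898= 750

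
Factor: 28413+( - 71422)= - 41^1*1049^1 = - 43009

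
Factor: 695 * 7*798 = 2^1*3^1 * 5^1 * 7^2 * 19^1 *139^1= 3882270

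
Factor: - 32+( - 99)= - 131 =-  131^1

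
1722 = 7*246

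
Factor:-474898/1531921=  - 2^1*17^( - 1)*97^ ( - 1) * 367^1 * 647^1*929^( - 1)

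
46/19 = 2  +  8/19 = 2.42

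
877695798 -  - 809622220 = 1687318018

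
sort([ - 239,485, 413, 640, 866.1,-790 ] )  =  [  -  790, - 239, 413, 485, 640, 866.1]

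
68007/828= 82 + 37/276 = 82.13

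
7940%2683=2574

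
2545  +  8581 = 11126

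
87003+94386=181389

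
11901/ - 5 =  - 2381 + 4/5 = - 2380.20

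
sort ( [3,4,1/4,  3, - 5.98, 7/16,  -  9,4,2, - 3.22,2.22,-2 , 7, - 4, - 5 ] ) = [-9,  -  5.98, -5,-4,-3.22,  -  2, 1/4 , 7/16,2, 2.22,3,3,  4,4, 7]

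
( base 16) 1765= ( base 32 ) 5r5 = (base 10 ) 5989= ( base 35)4V4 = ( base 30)6JJ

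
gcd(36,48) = 12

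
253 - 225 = 28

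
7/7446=7/7446 = 0.00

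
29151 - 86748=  - 57597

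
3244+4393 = 7637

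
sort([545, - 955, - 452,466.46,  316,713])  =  [ - 955,-452,316,466.46, 545, 713 ] 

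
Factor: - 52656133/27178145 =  - 5^( - 1 )*1949^1*27017^1*5435629^( -1) 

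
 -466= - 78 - 388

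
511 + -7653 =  - 7142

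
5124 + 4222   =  9346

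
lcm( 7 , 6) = 42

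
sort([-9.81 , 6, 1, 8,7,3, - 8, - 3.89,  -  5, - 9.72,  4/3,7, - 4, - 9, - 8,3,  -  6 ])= [ - 9.81, - 9.72, - 9, - 8, - 8,-6, - 5, - 4 , - 3.89  ,  1,4/3, 3,3,6 , 7, 7,8 ]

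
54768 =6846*8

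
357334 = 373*958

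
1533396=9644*159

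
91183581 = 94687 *963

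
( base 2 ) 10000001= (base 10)129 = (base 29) 4D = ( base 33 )3u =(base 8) 201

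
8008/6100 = 1 + 477/1525=1.31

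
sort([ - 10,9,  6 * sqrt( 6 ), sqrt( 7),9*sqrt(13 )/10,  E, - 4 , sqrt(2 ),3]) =[ - 10, - 4, sqrt(2), sqrt(7 ), E,3, 9*sqrt(13)/10,  9, 6*sqrt ( 6)]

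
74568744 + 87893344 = 162462088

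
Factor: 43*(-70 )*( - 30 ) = 90300=2^2*3^1*5^2*7^1*43^1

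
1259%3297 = 1259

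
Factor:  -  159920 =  - 2^4*5^1*1999^1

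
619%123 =4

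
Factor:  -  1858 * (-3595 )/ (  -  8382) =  - 3339755/4191 = - 3^ ( - 1 )*5^1*11^( - 1 )*127^( - 1) * 719^1*929^1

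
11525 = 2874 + 8651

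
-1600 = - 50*32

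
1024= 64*16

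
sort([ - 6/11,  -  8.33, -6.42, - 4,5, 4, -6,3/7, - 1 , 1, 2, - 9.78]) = [ - 9.78, - 8.33, - 6.42, - 6, - 4,-1,-6/11,3/7, 1, 2,4,5 ] 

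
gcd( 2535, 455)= 65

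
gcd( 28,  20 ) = 4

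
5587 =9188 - 3601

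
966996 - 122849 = 844147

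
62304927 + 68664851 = 130969778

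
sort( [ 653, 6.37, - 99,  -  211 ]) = [ - 211, - 99, 6.37, 653 ] 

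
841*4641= 3903081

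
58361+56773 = 115134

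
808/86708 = 202/21677 = 0.01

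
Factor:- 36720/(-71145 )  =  2^4*31^( - 1) = 16/31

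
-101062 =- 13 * 7774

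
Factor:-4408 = -2^3 * 19^1*29^1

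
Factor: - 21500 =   -  2^2*5^3*43^1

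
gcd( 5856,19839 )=3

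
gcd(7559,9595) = 1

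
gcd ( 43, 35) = 1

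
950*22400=21280000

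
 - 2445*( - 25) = 61125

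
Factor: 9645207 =3^1*11^1*13^1 * 22483^1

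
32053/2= 16026+1/2 = 16026.50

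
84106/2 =42053   =  42053.00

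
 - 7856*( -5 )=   39280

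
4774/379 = 4774/379 = 12.60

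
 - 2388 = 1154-3542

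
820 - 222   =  598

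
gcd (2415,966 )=483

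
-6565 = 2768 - 9333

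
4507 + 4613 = 9120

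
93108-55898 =37210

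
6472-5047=1425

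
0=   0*970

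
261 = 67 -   -  194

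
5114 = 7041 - 1927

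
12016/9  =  1335 + 1/9= 1335.11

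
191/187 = 1 + 4/187 = 1.02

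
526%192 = 142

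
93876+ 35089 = 128965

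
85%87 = 85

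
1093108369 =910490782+182617587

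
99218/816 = 121+241/408 = 121.59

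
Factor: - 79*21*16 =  - 2^4 * 3^1 * 7^1*79^1 =-26544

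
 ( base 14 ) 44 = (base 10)60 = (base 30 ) 20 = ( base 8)74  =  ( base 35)1p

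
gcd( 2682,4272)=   6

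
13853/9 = 1539+2/9= 1539.22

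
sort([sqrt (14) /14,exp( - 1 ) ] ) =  [ sqrt( 14 ) /14 , exp(- 1 )]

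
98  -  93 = 5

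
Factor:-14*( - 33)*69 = 31878 = 2^1 * 3^2 *7^1*11^1*23^1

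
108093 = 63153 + 44940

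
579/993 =193/331  =  0.58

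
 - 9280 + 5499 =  - 3781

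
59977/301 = 59977/301= 199.26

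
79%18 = 7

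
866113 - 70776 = 795337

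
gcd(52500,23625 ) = 2625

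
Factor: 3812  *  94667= 360870604=2^2*137^1*691^1 *953^1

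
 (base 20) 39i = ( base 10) 1398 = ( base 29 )1j6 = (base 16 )576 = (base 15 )633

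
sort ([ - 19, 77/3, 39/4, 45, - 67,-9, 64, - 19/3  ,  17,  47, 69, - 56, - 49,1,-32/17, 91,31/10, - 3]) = [ - 67, - 56, - 49, - 19, - 9, - 19/3, - 3,-32/17, 1,31/10,39/4,17 , 77/3,45, 47,  64 , 69, 91 ]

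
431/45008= 431/45008 = 0.01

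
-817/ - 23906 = 817/23906 = 0.03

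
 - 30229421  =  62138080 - 92367501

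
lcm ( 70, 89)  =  6230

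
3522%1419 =684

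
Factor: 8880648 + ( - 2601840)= 2^3 * 3^1*431^1*607^1 = 6278808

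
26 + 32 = 58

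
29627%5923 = 12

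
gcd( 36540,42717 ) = 87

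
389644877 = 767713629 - 378068752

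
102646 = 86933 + 15713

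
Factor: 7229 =7229^1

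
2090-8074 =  - 5984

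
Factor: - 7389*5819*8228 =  - 2^2*3^2*11^3 * 17^1*23^2*821^1= - 353775950748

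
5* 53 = 265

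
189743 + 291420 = 481163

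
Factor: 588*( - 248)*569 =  - 2^5*3^1*7^2*31^1*569^1 = - 82973856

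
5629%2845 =2784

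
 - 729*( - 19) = 13851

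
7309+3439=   10748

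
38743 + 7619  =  46362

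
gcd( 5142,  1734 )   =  6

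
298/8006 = 149/4003  =  0.04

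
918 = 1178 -260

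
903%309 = 285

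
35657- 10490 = 25167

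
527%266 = 261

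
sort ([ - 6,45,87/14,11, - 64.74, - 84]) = [ - 84,-64.74, - 6, 87/14,11,45]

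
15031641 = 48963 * 307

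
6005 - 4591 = 1414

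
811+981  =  1792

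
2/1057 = 2/1057  =  0.00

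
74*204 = 15096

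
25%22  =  3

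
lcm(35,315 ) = 315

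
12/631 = 12/631 = 0.02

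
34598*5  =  172990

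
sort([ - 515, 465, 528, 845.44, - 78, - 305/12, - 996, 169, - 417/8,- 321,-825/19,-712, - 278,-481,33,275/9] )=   [ - 996, - 712 , - 515, - 481, - 321 , - 278, - 78, - 417/8,-825/19, - 305/12, 275/9, 33,  169, 465, 528,845.44]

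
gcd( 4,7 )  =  1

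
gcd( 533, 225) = 1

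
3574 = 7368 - 3794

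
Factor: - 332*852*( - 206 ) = 2^5*3^1*71^1 *83^1*103^1 = 58269984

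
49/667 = 49/667 = 0.07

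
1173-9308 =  - 8135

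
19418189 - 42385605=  - 22967416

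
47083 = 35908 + 11175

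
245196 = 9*27244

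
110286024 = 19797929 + 90488095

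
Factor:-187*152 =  - 28424= -2^3*11^1*17^1*19^1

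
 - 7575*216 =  - 1636200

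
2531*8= 20248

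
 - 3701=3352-7053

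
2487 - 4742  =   - 2255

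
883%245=148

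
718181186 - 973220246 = - 255039060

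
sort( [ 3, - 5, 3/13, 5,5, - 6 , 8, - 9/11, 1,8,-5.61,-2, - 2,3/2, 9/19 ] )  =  [-6, - 5.61, - 5,-2,- 2, - 9/11,3/13,9/19,1,3/2,3,5 , 5,8,8]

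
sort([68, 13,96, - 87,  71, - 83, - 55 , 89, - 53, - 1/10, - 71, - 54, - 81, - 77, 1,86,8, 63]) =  [ - 87, - 83  , - 81, - 77, - 71,-55, - 54,  -  53, - 1/10,1, 8,13, 63,68, 71,86, 89,96 ]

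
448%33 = 19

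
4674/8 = 2337/4 = 584.25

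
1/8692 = 1/8692  =  0.00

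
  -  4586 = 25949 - 30535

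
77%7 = 0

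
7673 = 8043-370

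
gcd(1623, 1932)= 3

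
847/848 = 847/848 = 1.00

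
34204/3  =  34204/3 = 11401.33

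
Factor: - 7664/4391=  - 2^4*479^1*4391^ ( - 1)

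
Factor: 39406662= 2^1 *3^4 * 43^1*5657^1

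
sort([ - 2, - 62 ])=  [ - 62,  -  2 ] 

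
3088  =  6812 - 3724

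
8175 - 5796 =2379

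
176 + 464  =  640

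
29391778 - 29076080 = 315698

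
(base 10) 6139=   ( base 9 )8371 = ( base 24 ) AFJ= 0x17fb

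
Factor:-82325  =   - 5^2 *37^1 * 89^1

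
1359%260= 59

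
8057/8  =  8057/8  =  1007.12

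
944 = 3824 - 2880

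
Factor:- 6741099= -3^2 * 749011^1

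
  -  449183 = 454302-903485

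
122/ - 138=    - 61/69 = - 0.88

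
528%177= 174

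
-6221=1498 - 7719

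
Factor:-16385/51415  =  -29/91 =- 7^(-1 )*13^(  -  1)*29^1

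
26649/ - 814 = -33 + 213/814 = - 32.74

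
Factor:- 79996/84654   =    -  39998/42327 = -2^1*3^(  -  2 ) * 7^1*2857^1*4703^(-1)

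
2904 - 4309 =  - 1405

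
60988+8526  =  69514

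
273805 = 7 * 39115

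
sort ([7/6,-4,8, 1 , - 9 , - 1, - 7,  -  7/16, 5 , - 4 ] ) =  [ - 9,  -  7, - 4, - 4 ,-1,  -  7/16,  1,7/6,5, 8] 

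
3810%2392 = 1418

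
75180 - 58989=16191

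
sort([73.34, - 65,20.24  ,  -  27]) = [-65, - 27, 20.24  ,  73.34]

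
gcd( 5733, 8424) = 117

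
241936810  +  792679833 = 1034616643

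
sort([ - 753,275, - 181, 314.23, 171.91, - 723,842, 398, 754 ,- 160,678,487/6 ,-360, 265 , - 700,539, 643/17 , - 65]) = [ - 753, -723, - 700, - 360, - 181, - 160 , - 65, 643/17,487/6, 171.91 , 265, 275, 314.23  ,  398,539, 678 , 754, 842]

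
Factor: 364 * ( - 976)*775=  - 2^6 * 5^2*7^1*13^1*31^1 * 61^1 = -275329600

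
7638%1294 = 1168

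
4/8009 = 4/8009 = 0.00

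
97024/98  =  990+2/49  =  990.04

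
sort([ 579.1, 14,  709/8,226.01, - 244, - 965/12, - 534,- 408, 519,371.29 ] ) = [ - 534 , - 408, - 244, - 965/12, 14,709/8,226.01, 371.29,519,579.1]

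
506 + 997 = 1503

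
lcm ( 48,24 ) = 48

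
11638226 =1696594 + 9941632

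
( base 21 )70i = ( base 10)3105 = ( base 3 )11021000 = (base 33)2S3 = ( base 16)c21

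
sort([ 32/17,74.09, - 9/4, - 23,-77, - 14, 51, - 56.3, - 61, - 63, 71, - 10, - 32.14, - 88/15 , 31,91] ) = [ - 77,-63, - 61, - 56.3, - 32.14,-23 ,  -  14, - 10,  -  88/15,-9/4, 32/17, 31, 51,71, 74.09, 91]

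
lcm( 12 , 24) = 24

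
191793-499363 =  - 307570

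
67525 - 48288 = 19237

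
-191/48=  - 4 + 1/48= - 3.98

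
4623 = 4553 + 70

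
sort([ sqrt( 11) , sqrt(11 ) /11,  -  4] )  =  [-4, sqrt( 11)/11, sqrt( 11) ]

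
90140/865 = 104 + 36/173= 104.21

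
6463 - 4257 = 2206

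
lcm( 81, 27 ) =81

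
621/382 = 621/382 = 1.63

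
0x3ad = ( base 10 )941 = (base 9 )1255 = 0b1110101101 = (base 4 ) 32231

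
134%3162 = 134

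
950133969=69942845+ 880191124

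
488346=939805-451459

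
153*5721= 875313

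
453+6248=6701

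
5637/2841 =1 +932/947 = 1.98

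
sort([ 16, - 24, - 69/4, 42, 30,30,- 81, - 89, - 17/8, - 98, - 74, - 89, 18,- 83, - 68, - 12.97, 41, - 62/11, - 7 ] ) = [ - 98 , - 89, - 89,-83, - 81, - 74, - 68, - 24, - 69/4, - 12.97, - 7, -62/11 , - 17/8, 16, 18,  30,30, 41,42]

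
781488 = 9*86832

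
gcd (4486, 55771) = 1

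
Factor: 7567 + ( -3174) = 4393 =23^1*191^1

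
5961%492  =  57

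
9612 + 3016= 12628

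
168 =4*42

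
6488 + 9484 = 15972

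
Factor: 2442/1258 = 3^1*11^1*17^(  -  1 ) = 33/17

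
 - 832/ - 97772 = 208/24443=0.01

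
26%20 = 6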